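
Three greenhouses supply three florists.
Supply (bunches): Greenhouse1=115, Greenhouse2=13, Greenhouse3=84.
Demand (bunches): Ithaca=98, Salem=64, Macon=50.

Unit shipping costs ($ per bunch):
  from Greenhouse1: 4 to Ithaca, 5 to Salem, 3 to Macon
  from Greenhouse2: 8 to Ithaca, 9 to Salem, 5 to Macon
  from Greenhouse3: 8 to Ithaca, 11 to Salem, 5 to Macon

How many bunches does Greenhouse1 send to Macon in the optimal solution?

Optimal shipments:
  Greenhouse1 to Ithaca: 51 × $4 = $204
  Greenhouse1 to Salem: 64 × $5 = $320
  Greenhouse2 to Macon: 13 × $5 = $65
  Greenhouse3 to Ithaca: 47 × $8 = $376
  Greenhouse3 to Macon: 37 × $5 = $185
Total cost = $1150.
The route Greenhouse1→Macon is not used.

0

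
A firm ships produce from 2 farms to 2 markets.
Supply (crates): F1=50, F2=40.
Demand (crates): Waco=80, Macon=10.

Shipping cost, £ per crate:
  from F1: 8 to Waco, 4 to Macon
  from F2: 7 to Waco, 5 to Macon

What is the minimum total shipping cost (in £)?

One minimum-cost allocation:
  F1->Waco: 40 × £8 = £320
  F1->Macon: 10 × £4 = £40
  F2->Waco: 40 × £7 = £280
Total = 320 + 40 + 280 = £640.
(Supply check: F1 ships 50; F2 ships 40.)

640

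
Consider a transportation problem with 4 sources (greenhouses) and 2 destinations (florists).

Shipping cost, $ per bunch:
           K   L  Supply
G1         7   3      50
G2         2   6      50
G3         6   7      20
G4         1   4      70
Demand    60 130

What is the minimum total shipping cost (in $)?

640

Optimal allocation:
  G1->L: 50 × $3 = $150
  G2->K: 50 × $2 = $100
  G3->L: 20 × $7 = $140
  G4->K: 10 × $1 = $10
  G4->L: 60 × $4 = $240
Total = 150 + 100 + 140 + 10 + 240 = $640.
(Supply check: G1 ships 50; G2 ships 50; G3 ships 20; G4 ships 70.)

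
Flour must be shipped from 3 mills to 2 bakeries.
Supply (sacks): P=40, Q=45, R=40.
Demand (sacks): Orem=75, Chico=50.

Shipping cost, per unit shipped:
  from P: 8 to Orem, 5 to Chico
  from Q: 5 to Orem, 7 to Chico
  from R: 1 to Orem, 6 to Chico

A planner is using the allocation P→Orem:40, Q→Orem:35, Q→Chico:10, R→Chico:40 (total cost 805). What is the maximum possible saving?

Current plan cost = 40·8 + 35·5 + 10·7 + 40·6 = 805.
Optimal plan:
  P to Chico: 40 × 5 = 200
  Q to Orem: 35 × 5 = 175
  Q to Chico: 10 × 7 = 70
  R to Orem: 40 × 1 = 40
Optimal cost = 485.
Saving = 805 − 485 = 320.

320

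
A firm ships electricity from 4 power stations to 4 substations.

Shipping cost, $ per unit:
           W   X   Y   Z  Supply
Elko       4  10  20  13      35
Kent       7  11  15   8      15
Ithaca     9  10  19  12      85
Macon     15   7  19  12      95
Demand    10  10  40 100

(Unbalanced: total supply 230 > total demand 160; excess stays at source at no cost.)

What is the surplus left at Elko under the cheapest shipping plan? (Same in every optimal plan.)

Minimum-cost shipments:
  Elko->W: 10 × $4 = $40
  Kent->Z: 15 × $8 = $120
  Ithaca->Y: 40 × $19 = $760
  Macon->X: 10 × $7 = $70
  Macon->Z: 85 × $12 = $1020
Total cost = $2010.
Elko ships 10 of its 35, leaving 25.

25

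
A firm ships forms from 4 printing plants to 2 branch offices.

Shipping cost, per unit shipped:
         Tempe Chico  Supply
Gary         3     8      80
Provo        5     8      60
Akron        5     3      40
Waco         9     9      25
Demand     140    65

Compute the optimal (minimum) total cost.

885

Optimal allocation:
  Gary to Tempe: 80 × 3 = 240
  Provo to Tempe: 60 × 5 = 300
  Akron to Chico: 40 × 3 = 120
  Waco to Chico: 25 × 9 = 225
Total = 240 + 300 + 120 + 225 = 885.
(Supply check: Gary ships 80; Provo ships 60; Akron ships 40; Waco ships 25.)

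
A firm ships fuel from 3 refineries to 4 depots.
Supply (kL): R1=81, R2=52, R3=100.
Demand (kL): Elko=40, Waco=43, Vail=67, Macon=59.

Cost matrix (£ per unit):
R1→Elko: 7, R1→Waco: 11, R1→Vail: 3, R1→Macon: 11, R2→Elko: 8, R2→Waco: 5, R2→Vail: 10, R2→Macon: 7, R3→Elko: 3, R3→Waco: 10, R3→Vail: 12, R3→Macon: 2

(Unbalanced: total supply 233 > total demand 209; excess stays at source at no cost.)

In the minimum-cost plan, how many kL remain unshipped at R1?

An optimal plan:
  R1–Vail: 67 × £3 = £201
  R2–Waco: 43 × £5 = £215
  R3–Elko: 40 × £3 = £120
  R3–Macon: 59 × £2 = £118
Total cost = £654.
R1 ships 67 of its 81, leaving 14.

14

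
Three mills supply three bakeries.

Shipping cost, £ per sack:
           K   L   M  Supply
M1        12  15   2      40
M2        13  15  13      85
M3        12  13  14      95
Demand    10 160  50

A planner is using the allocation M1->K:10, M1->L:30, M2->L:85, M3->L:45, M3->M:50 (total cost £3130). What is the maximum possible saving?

Current plan cost = 10·12 + 30·15 + 85·15 + 45·13 + 50·14 = £3130.
Optimal plan:
  M1–M: 40 × £2 = £80
  M2–K: 10 × £13 = £130
  M2–L: 65 × £15 = £975
  M2–M: 10 × £13 = £130
  M3–L: 95 × £13 = £1235
Optimal cost = £2550.
Saving = 3130 − 2550 = £580.

580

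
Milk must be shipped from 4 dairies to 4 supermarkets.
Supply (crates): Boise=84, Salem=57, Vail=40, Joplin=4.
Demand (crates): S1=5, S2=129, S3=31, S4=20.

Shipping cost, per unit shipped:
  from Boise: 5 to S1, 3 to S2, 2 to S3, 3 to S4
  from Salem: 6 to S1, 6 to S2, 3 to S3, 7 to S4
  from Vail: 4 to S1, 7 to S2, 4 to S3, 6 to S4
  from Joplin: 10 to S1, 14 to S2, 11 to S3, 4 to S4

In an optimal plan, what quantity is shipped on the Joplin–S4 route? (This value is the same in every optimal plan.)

Solving gives:
  Boise->S2: 84 × 3 = 252
  Salem->S2: 45 × 6 = 270
  Salem->S3: 12 × 3 = 36
  Vail->S1: 5 × 4 = 20
  Vail->S3: 19 × 4 = 76
  Vail->S4: 16 × 6 = 96
  Joplin->S4: 4 × 4 = 16
Total cost = 766.
So Joplin→S4 carries 4 crates.

4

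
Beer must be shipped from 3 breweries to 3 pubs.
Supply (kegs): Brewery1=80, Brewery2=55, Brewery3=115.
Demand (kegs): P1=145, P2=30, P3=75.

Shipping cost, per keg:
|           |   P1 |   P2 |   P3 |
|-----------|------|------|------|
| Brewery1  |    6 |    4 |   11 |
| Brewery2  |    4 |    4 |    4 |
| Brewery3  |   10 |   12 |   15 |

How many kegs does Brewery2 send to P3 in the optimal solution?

55

Optimal shipments:
  Brewery1–P1: 30 × 6 = 180
  Brewery1–P2: 30 × 4 = 120
  Brewery1–P3: 20 × 11 = 220
  Brewery2–P3: 55 × 4 = 220
  Brewery3–P1: 115 × 10 = 1150
Total cost = 1890.
So Brewery2→P3 carries 55 kegs.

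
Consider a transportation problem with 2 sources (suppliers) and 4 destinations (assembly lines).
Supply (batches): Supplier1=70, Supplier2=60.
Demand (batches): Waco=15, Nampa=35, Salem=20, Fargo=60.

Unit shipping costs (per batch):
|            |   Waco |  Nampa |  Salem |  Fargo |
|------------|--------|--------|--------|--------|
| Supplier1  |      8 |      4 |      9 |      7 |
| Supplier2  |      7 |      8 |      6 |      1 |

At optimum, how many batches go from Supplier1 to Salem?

The minimum-cost plan:
  Supplier1->Waco: 15 × 8 = 120
  Supplier1->Nampa: 35 × 4 = 140
  Supplier1->Salem: 20 × 9 = 180
  Supplier2->Fargo: 60 × 1 = 60
Total cost = 500.
So Supplier1→Salem carries 20 batches.

20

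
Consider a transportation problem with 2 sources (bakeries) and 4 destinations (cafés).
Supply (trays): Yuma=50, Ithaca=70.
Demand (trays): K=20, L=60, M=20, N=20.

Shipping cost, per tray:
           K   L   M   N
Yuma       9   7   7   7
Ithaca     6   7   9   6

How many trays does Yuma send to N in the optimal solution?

0

Solving gives:
  Yuma to L: 30 × 7 = 210
  Yuma to M: 20 × 7 = 140
  Ithaca to K: 20 × 6 = 120
  Ithaca to L: 30 × 7 = 210
  Ithaca to N: 20 × 6 = 120
Total cost = 800.
The route Yuma→N is not used.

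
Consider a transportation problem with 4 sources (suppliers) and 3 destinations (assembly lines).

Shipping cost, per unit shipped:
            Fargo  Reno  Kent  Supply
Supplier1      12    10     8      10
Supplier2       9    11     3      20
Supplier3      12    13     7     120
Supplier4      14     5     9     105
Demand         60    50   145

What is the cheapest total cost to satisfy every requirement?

2015

An optimal shipping plan:
  Supplier1→Fargo: 10 batches
  Supplier2→Kent: 20 batches
  Supplier3→Fargo: 50 batches
  Supplier3→Kent: 70 batches
  Supplier4→Reno: 50 batches
  Supplier4→Kent: 55 batches
Total cost = 2015.
(Supply check: Supplier1 ships 10; Supplier2 ships 20; Supplier3 ships 120; Supplier4 ships 105.)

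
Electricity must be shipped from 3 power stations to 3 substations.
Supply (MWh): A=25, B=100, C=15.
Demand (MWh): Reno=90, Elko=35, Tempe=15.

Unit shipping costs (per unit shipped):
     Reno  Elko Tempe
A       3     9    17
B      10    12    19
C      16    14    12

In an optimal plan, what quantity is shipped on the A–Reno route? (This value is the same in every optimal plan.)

Optimal shipments:
  A to Reno: 25 × 3 = 75
  B to Reno: 65 × 10 = 650
  B to Elko: 35 × 12 = 420
  C to Tempe: 15 × 12 = 180
Total cost = 1325.
So A→Reno carries 25 MWh.

25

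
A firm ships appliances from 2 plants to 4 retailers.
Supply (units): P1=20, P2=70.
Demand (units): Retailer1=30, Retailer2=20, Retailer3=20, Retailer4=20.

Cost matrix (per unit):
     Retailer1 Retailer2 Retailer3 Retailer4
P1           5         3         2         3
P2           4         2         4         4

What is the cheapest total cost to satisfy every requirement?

One minimum-cost allocation:
  P1->Retailer3: 20 × 2 = 40
  P2->Retailer1: 30 × 4 = 120
  P2->Retailer2: 20 × 2 = 40
  P2->Retailer4: 20 × 4 = 80
Total = 40 + 120 + 40 + 80 = 280.

280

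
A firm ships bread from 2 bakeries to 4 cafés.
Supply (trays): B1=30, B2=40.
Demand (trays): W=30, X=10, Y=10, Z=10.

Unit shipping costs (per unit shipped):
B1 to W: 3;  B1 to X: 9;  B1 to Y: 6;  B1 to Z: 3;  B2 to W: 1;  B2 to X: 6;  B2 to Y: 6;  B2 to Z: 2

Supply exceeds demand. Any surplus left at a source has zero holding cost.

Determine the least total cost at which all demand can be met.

Optimal allocation:
  B1->Y: 10 × 6 = 60
  B1->Z: 10 × 3 = 30
  B2->W: 30 × 1 = 30
  B2->X: 10 × 6 = 60
Total = 60 + 30 + 30 + 60 = 180.

180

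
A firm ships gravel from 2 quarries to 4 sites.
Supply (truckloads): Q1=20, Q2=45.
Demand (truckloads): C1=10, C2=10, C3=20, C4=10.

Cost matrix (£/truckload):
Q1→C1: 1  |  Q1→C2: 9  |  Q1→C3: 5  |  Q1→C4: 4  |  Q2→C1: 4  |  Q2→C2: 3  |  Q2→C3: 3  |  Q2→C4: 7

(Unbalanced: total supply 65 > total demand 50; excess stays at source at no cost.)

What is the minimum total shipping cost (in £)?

140

An optimal shipping plan:
  Q1–C1: 10 × £1 = £10
  Q1–C4: 10 × £4 = £40
  Q2–C2: 10 × £3 = £30
  Q2–C3: 20 × £3 = £60
Total = 10 + 40 + 30 + 60 = £140.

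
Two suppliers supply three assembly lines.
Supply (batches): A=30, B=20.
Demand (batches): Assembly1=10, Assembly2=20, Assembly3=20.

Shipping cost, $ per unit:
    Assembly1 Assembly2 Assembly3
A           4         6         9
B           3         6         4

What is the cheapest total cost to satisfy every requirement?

One minimum-cost allocation:
  A to Assembly1: 10 × $4 = $40
  A to Assembly2: 20 × $6 = $120
  B to Assembly3: 20 × $4 = $80
Total = 40 + 120 + 80 = $240.
(Supply check: A ships 30; B ships 20.)

240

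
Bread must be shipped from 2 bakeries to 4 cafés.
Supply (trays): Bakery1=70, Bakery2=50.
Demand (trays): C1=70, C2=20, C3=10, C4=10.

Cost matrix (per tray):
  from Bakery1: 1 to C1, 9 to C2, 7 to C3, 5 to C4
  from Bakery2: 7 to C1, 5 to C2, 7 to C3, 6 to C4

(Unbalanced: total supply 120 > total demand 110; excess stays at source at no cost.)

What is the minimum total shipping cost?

300

Optimal allocation:
  Bakery1->C1: 70 × 1 = 70
  Bakery2->C2: 20 × 5 = 100
  Bakery2->C3: 10 × 7 = 70
  Bakery2->C4: 10 × 6 = 60
Total = 70 + 100 + 70 + 60 = 300.
(Supply check: Bakery1 ships 70; Bakery2 ships 40.)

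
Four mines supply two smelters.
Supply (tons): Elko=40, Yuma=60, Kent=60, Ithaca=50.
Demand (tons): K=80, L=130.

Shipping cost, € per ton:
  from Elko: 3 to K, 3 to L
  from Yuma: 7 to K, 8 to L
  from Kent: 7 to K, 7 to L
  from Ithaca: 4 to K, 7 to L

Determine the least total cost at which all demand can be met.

One minimum-cost allocation:
  Elko–L: 40 × €3 = €120
  Yuma–K: 30 × €7 = €210
  Yuma–L: 30 × €8 = €240
  Kent–L: 60 × €7 = €420
  Ithaca–K: 50 × €4 = €200
Total = 120 + 210 + 240 + 420 + 200 = €1190.
(Supply check: Elko ships 40; Yuma ships 60; Kent ships 60; Ithaca ships 50.)

1190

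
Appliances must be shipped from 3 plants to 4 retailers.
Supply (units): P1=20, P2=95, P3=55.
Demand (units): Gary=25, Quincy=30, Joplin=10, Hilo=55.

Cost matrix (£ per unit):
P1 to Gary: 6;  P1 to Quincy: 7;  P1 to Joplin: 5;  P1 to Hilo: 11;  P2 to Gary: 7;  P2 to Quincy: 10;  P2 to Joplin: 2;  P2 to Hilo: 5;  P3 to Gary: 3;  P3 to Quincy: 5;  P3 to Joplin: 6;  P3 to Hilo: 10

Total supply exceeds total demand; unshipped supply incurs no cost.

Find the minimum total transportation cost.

A cheapest plan:
  P2->Joplin: 10 units
  P2->Hilo: 55 units
  P3->Gary: 25 units
  P3->Quincy: 30 units
Total cost = £520.
(Supply check: P1 ships 0; P2 ships 65; P3 ships 55.)

520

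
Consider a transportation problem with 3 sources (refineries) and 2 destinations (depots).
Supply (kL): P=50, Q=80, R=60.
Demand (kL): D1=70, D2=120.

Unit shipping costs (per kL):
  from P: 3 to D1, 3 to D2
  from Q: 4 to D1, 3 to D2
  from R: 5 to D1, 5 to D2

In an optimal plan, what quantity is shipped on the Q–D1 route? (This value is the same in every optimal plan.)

0

Solving gives:
  P→D1: 50 × 3 = 150
  Q→D2: 80 × 3 = 240
  R→D1: 20 × 5 = 100
  R→D2: 40 × 5 = 200
Total cost = 690.
The route Q→D1 is not used.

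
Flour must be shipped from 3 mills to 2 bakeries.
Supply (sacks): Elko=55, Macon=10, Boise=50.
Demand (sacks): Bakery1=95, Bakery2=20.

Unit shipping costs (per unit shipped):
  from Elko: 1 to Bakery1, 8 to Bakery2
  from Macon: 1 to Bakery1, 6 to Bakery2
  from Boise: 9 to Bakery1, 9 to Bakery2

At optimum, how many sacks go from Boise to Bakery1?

30

The minimum-cost plan:
  Elko–Bakery1: 55 × 1 = 55
  Macon–Bakery1: 10 × 1 = 10
  Boise–Bakery1: 30 × 9 = 270
  Boise–Bakery2: 20 × 9 = 180
Total cost = 515.
So Boise→Bakery1 carries 30 sacks.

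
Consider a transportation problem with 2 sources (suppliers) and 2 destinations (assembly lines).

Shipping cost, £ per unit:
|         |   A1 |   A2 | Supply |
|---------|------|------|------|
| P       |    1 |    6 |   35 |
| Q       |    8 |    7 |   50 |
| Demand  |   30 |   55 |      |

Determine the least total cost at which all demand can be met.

410

Optimal allocation:
  P to A1: 30 batches
  P to A2: 5 batches
  Q to A2: 50 batches
Total cost = £410.
(Supply check: P ships 35; Q ships 50.)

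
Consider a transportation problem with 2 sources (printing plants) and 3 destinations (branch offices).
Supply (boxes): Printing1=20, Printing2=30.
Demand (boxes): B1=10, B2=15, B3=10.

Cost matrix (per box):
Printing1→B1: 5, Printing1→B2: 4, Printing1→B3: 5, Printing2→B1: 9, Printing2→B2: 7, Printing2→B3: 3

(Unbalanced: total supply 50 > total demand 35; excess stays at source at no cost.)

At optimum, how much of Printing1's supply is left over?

0

Minimum-cost shipments:
  Printing1 to B1: 10 × 5 = 50
  Printing1 to B2: 10 × 4 = 40
  Printing2 to B2: 5 × 7 = 35
  Printing2 to B3: 10 × 3 = 30
Total cost = 155.
Printing1 ships 20 of its 20, leaving 0.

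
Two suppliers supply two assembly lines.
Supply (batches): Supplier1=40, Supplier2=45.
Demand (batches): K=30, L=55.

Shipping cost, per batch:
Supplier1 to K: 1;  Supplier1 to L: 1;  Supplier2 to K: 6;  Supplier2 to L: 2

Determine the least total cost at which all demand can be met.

130

Optimal allocation:
  Supplier1→K: 30 × 1 = 30
  Supplier1→L: 10 × 1 = 10
  Supplier2→L: 45 × 2 = 90
Total = 30 + 10 + 90 = 130.
(Supply check: Supplier1 ships 40; Supplier2 ships 45.)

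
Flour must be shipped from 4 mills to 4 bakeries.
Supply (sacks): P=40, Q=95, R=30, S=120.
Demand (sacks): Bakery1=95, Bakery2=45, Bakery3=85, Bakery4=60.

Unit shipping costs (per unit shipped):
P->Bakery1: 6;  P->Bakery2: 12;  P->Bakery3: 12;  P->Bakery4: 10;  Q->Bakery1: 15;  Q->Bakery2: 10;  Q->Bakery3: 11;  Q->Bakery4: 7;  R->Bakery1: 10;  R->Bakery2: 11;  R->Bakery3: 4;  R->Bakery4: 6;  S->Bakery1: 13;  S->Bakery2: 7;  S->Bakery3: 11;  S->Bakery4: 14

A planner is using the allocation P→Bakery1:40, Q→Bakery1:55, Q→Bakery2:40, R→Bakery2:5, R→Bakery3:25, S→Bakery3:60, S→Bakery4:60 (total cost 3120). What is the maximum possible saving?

705

Current plan cost = 40·6 + 55·15 + 40·10 + 5·11 + 25·4 + 60·11 + 60·14 = 3120.
Optimal plan:
  P→Bakery1: 40 × 6 = 240
  Q→Bakery3: 35 × 11 = 385
  Q→Bakery4: 60 × 7 = 420
  R→Bakery3: 30 × 4 = 120
  S→Bakery1: 55 × 13 = 715
  S→Bakery2: 45 × 7 = 315
  S→Bakery3: 20 × 11 = 220
Optimal cost = 2415.
Saving = 3120 − 2415 = 705.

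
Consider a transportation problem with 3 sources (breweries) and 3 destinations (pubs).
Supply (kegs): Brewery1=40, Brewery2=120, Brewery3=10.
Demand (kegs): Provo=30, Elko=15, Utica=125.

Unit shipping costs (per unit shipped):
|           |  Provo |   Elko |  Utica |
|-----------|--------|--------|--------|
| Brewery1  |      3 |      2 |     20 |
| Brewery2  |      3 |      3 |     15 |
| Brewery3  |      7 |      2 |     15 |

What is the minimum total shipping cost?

1995

One minimum-cost allocation:
  Brewery1 to Provo: 25 × 3 = 75
  Brewery1 to Elko: 15 × 2 = 30
  Brewery2 to Provo: 5 × 3 = 15
  Brewery2 to Utica: 115 × 15 = 1725
  Brewery3 to Utica: 10 × 15 = 150
Total = 75 + 30 + 15 + 1725 + 150 = 1995.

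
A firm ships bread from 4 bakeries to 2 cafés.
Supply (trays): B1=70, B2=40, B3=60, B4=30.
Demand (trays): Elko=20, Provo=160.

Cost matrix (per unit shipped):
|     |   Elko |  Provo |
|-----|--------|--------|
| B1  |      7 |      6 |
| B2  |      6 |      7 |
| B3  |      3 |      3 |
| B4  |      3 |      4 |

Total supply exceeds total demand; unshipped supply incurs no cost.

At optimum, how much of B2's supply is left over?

20

Minimum-cost shipments:
  B1->Provo: 70 × 6 = 420
  B2->Provo: 20 × 7 = 140
  B3->Provo: 60 × 3 = 180
  B4->Elko: 20 × 3 = 60
  B4->Provo: 10 × 4 = 40
Total cost = 840.
B2 ships 20 of its 40, leaving 20.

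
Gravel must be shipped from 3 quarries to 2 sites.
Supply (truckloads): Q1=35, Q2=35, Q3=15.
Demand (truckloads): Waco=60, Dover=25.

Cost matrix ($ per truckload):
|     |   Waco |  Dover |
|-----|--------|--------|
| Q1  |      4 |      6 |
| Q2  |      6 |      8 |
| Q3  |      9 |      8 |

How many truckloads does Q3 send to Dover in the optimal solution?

15

Optimal shipments:
  Q1->Waco: 25 truckloads
  Q1->Dover: 10 truckloads
  Q2->Waco: 35 truckloads
  Q3->Dover: 15 truckloads
Total cost = $490.
So Q3→Dover carries 15 truckloads.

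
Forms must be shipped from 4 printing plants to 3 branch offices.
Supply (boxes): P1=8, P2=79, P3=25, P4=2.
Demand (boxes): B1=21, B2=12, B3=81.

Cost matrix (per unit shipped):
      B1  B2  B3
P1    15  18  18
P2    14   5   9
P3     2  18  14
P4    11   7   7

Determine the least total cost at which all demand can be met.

Optimal allocation:
  P1–B3: 8 boxes
  P2–B2: 12 boxes
  P2–B3: 67 boxes
  P3–B1: 21 boxes
  P3–B3: 4 boxes
  P4–B3: 2 boxes
Total cost = 919.

919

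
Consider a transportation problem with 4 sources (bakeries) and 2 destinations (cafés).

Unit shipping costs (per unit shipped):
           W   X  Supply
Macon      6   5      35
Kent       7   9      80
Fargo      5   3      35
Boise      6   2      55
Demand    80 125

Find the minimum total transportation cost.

An optimal shipping plan:
  Macon->X: 35 × 5 = 175
  Kent->W: 80 × 7 = 560
  Fargo->X: 35 × 3 = 105
  Boise->X: 55 × 2 = 110
Total = 175 + 560 + 105 + 110 = 950.

950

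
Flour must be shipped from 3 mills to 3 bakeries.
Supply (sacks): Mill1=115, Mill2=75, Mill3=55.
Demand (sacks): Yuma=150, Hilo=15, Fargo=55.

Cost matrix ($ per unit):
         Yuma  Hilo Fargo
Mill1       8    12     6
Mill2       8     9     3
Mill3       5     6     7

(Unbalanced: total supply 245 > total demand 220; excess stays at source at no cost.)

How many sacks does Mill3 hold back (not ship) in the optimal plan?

An optimal plan:
  Mill1→Yuma: 90 × $8 = $720
  Mill2→Yuma: 5 × $8 = $40
  Mill2→Hilo: 15 × $9 = $135
  Mill2→Fargo: 55 × $3 = $165
  Mill3→Yuma: 55 × $5 = $275
Total cost = $1335.
Mill3 ships 55 of its 55, leaving 0.

0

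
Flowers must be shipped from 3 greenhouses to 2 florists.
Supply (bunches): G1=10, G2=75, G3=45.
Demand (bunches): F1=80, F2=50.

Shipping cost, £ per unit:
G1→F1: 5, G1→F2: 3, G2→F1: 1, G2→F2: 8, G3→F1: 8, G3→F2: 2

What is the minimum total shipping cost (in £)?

205

One minimum-cost allocation:
  G1 to F1: 5 × £5 = £25
  G1 to F2: 5 × £3 = £15
  G2 to F1: 75 × £1 = £75
  G3 to F2: 45 × £2 = £90
Total = 25 + 15 + 75 + 90 = £205.
(Supply check: G1 ships 10; G2 ships 75; G3 ships 45.)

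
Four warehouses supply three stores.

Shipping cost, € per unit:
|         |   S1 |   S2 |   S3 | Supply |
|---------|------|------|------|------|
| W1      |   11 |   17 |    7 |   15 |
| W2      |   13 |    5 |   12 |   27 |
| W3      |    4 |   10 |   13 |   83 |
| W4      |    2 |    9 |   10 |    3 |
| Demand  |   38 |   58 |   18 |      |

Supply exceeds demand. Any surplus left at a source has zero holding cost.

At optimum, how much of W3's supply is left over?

Minimum-cost shipments:
  W1 to S3: 15 × €7 = €105
  W2 to S2: 27 × €5 = €135
  W3 to S1: 38 × €4 = €152
  W3 to S2: 31 × €10 = €310
  W4 to S3: 3 × €10 = €30
Total cost = €732.
W3 ships 69 of its 83, leaving 14.

14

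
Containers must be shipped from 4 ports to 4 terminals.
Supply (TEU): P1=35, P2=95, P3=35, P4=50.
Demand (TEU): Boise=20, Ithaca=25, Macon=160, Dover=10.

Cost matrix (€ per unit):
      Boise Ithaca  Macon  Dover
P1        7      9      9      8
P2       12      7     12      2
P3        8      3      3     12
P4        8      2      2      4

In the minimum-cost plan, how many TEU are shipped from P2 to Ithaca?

25

Optimal shipments:
  P1–Boise: 20 × €7 = €140
  P1–Macon: 15 × €9 = €135
  P2–Ithaca: 25 × €7 = €175
  P2–Macon: 60 × €12 = €720
  P2–Dover: 10 × €2 = €20
  P3–Macon: 35 × €3 = €105
  P4–Macon: 50 × €2 = €100
Total cost = €1395.
So P2→Ithaca carries 25 TEU.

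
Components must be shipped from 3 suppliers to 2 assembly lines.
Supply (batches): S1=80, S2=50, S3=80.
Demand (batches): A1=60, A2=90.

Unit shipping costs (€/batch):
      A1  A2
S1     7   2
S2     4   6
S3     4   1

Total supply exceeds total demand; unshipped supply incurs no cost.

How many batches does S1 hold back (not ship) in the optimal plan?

An optimal plan:
  S1 to A2: 20 × €2 = €40
  S2 to A1: 50 × €4 = €200
  S3 to A1: 10 × €4 = €40
  S3 to A2: 70 × €1 = €70
Total cost = €350.
S1 ships 20 of its 80, leaving 60.

60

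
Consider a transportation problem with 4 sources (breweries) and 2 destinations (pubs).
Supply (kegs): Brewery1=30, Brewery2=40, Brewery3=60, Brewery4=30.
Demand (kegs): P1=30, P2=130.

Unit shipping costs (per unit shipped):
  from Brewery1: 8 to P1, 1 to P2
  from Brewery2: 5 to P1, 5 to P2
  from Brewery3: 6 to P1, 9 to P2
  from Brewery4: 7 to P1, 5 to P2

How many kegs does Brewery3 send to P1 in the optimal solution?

30

The minimum-cost plan:
  Brewery1→P2: 30 kegs
  Brewery2→P2: 40 kegs
  Brewery3→P1: 30 kegs
  Brewery3→P2: 30 kegs
  Brewery4→P2: 30 kegs
Total cost = 830.
So Brewery3→P1 carries 30 kegs.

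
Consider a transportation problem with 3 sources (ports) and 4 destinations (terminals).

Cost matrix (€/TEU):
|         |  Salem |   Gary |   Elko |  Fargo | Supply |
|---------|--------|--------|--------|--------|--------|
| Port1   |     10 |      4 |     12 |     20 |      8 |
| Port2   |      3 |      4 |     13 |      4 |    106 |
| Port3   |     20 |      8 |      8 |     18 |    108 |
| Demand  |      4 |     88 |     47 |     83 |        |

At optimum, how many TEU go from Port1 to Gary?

8

The minimum-cost plan:
  Port1–Gary: 8 × €4 = €32
  Port2–Salem: 4 × €3 = €12
  Port2–Gary: 19 × €4 = €76
  Port2–Fargo: 83 × €4 = €332
  Port3–Gary: 61 × €8 = €488
  Port3–Elko: 47 × €8 = €376
Total cost = €1316.
So Port1→Gary carries 8 TEU.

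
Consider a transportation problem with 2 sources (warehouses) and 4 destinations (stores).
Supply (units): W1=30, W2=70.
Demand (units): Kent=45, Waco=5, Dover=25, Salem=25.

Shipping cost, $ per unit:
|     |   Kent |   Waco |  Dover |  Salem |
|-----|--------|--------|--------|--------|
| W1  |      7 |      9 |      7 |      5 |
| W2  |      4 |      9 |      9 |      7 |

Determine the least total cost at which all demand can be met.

565

An optimal shipping plan:
  W1→Dover: 25 × $7 = $175
  W1→Salem: 5 × $5 = $25
  W2→Kent: 45 × $4 = $180
  W2→Waco: 5 × $9 = $45
  W2→Salem: 20 × $7 = $140
Total = 175 + 25 + 180 + 45 + 140 = $565.
(Supply check: W1 ships 30; W2 ships 70.)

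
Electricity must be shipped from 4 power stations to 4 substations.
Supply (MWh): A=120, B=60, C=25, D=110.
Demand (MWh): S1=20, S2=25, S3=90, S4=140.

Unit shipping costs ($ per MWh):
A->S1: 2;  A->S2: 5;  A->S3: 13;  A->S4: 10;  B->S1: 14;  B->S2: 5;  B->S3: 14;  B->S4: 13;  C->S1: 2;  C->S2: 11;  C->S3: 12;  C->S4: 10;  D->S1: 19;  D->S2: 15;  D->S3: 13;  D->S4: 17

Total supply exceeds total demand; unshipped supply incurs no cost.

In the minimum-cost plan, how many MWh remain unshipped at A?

Minimum-cost shipments:
  A→S4: 120 × $10 = $1200
  B→S2: 25 × $5 = $125
  B→S4: 15 × $13 = $195
  C→S1: 20 × $2 = $40
  C→S4: 5 × $10 = $50
  D→S3: 90 × $13 = $1170
Total cost = $2780.
A ships 120 of its 120, leaving 0.

0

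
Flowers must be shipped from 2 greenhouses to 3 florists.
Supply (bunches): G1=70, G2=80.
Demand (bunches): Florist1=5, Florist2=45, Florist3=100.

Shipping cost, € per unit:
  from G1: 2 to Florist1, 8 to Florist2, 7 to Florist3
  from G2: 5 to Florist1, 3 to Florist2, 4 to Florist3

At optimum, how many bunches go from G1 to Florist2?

0

Optimal shipments:
  G1 to Florist1: 5 × €2 = €10
  G1 to Florist3: 65 × €7 = €455
  G2 to Florist2: 45 × €3 = €135
  G2 to Florist3: 35 × €4 = €140
Total cost = €740.
The route G1→Florist2 is not used.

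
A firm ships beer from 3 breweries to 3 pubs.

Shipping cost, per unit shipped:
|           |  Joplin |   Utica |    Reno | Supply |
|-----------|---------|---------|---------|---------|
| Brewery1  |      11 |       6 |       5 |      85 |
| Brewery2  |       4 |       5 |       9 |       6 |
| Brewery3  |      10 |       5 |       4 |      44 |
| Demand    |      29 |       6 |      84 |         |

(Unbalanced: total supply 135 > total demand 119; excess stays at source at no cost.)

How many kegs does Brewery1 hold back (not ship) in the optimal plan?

An optimal plan:
  Brewery1–Utica: 6 × 6 = 36
  Brewery1–Reno: 63 × 5 = 315
  Brewery2–Joplin: 6 × 4 = 24
  Brewery3–Joplin: 23 × 10 = 230
  Brewery3–Reno: 21 × 4 = 84
Total cost = 689.
Brewery1 ships 69 of its 85, leaving 16.

16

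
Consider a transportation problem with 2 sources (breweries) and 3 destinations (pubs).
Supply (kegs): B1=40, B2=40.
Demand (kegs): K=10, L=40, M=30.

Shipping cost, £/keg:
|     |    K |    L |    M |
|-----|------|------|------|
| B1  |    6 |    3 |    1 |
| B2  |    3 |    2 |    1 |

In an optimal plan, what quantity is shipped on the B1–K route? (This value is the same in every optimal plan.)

Solving gives:
  B1–L: 10 × £3 = £30
  B1–M: 30 × £1 = £30
  B2–K: 10 × £3 = £30
  B2–L: 30 × £2 = £60
Total cost = £150.
The route B1→K is not used.

0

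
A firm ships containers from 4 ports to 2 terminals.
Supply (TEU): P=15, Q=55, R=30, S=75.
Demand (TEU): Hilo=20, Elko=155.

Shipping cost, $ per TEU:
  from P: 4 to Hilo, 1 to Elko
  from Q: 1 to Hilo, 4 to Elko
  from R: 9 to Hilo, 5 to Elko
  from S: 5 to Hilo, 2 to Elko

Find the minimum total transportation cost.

475

An optimal shipping plan:
  P→Elko: 15 × $1 = $15
  Q→Hilo: 20 × $1 = $20
  Q→Elko: 35 × $4 = $140
  R→Elko: 30 × $5 = $150
  S→Elko: 75 × $2 = $150
Total = 15 + 20 + 140 + 150 + 150 = $475.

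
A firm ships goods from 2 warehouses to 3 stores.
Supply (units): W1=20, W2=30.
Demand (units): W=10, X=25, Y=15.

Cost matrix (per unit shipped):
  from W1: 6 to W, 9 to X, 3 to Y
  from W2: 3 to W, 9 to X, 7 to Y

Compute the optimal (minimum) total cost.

One minimum-cost allocation:
  W1 to X: 5 units
  W1 to Y: 15 units
  W2 to W: 10 units
  W2 to X: 20 units
Total cost = 300.

300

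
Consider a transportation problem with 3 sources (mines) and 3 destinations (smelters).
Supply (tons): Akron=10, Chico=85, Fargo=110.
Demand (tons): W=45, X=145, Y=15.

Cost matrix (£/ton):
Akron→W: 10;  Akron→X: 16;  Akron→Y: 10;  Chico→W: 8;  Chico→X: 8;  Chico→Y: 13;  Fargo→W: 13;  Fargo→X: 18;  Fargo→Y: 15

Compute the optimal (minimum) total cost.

2520

A cheapest plan:
  Akron→Y: 10 × £10 = £100
  Chico→X: 85 × £8 = £680
  Fargo→W: 45 × £13 = £585
  Fargo→X: 60 × £18 = £1080
  Fargo→Y: 5 × £15 = £75
Total = 100 + 680 + 585 + 1080 + 75 = £2520.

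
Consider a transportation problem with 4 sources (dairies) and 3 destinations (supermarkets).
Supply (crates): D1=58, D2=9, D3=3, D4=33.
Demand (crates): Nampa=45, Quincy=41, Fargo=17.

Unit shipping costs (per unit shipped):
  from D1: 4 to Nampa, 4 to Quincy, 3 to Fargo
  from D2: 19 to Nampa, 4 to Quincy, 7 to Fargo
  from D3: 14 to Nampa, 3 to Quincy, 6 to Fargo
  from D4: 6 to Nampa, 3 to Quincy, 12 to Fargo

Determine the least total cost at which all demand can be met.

371

One minimum-cost allocation:
  D1->Nampa: 41 × 4 = 164
  D1->Fargo: 17 × 3 = 51
  D2->Quincy: 9 × 4 = 36
  D3->Quincy: 3 × 3 = 9
  D4->Nampa: 4 × 6 = 24
  D4->Quincy: 29 × 3 = 87
Total = 164 + 51 + 36 + 9 + 24 + 87 = 371.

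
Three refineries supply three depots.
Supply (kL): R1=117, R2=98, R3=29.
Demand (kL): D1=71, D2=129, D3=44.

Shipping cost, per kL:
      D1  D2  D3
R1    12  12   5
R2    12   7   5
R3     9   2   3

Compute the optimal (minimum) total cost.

One minimum-cost allocation:
  R1->D1: 71 kL
  R1->D2: 2 kL
  R1->D3: 44 kL
  R2->D2: 98 kL
  R3->D2: 29 kL
Total cost = 1840.

1840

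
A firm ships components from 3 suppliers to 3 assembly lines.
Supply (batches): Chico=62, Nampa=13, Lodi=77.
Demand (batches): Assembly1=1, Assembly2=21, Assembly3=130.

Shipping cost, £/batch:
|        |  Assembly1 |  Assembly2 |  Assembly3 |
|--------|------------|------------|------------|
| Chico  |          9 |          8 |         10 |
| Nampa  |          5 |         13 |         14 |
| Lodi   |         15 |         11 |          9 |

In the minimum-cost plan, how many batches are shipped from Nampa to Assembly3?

The minimum-cost plan:
  Chico->Assembly2: 21 batches
  Chico->Assembly3: 41 batches
  Nampa->Assembly1: 1 batches
  Nampa->Assembly3: 12 batches
  Lodi->Assembly3: 77 batches
Total cost = £1444.
So Nampa→Assembly3 carries 12 batches.

12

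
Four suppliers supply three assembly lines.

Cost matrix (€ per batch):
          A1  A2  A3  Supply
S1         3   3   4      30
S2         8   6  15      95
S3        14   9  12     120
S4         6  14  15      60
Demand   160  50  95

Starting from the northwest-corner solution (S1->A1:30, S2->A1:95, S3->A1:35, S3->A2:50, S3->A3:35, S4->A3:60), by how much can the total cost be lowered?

585

Current plan cost = 30·3 + 95·8 + 35·14 + 50·9 + 35·12 + 60·15 = €3110.
Optimal plan:
  S1–A1: 5 × €3 = €15
  S1–A3: 25 × €4 = €100
  S2–A1: 95 × €8 = €760
  S3–A2: 50 × €9 = €450
  S3–A3: 70 × €12 = €840
  S4–A1: 60 × €6 = €360
Optimal cost = €2525.
Saving = 3110 − 2525 = €585.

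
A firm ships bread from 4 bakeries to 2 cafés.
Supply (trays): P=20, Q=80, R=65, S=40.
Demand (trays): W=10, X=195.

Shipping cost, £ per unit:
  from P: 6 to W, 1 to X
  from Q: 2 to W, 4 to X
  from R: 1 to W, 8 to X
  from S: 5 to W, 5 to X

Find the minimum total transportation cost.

A cheapest plan:
  P->X: 20 × £1 = £20
  Q->X: 80 × £4 = £320
  R->W: 10 × £1 = £10
  R->X: 55 × £8 = £440
  S->X: 40 × £5 = £200
Total = 20 + 320 + 10 + 440 + 200 = £990.

990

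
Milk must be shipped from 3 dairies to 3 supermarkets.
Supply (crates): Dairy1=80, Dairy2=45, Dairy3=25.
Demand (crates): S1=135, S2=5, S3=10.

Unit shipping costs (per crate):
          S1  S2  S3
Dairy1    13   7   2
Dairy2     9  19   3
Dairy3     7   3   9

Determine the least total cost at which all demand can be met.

Optimal allocation:
  Dairy1→S1: 65 × 13 = 845
  Dairy1→S2: 5 × 7 = 35
  Dairy1→S3: 10 × 2 = 20
  Dairy2→S1: 45 × 9 = 405
  Dairy3→S1: 25 × 7 = 175
Total = 845 + 35 + 20 + 405 + 175 = 1480.

1480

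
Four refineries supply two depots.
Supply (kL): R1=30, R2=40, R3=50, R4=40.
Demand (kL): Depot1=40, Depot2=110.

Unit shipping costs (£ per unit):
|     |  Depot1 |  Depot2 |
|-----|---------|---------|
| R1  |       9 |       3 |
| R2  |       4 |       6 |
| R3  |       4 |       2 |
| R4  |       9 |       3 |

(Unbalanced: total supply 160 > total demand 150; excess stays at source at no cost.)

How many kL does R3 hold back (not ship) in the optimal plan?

0

Minimum-cost shipments:
  R1→Depot2: 30 × £3 = £90
  R2→Depot1: 40 × £4 = £160
  R3→Depot2: 50 × £2 = £100
  R4→Depot2: 30 × £3 = £90
Total cost = £440.
R3 ships 50 of its 50, leaving 0.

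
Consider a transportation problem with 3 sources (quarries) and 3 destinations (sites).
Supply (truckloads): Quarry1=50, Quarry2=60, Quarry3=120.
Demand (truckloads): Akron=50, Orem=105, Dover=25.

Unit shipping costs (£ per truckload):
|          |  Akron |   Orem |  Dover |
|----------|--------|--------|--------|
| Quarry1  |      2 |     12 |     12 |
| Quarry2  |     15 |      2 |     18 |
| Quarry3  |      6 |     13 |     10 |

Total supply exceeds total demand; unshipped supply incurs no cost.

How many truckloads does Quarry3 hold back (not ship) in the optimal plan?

An optimal plan:
  Quarry1→Akron: 50 × £2 = £100
  Quarry2→Orem: 60 × £2 = £120
  Quarry3→Orem: 45 × £13 = £585
  Quarry3→Dover: 25 × £10 = £250
Total cost = £1055.
Quarry3 ships 70 of its 120, leaving 50.

50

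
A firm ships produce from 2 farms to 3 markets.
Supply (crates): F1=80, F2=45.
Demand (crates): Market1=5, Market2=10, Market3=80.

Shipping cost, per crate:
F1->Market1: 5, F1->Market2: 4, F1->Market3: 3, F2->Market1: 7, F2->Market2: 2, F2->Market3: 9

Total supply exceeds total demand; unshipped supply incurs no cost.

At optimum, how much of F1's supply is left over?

An optimal plan:
  F1–Market3: 80 × 3 = 240
  F2–Market1: 5 × 7 = 35
  F2–Market2: 10 × 2 = 20
Total cost = 295.
F1 ships 80 of its 80, leaving 0.

0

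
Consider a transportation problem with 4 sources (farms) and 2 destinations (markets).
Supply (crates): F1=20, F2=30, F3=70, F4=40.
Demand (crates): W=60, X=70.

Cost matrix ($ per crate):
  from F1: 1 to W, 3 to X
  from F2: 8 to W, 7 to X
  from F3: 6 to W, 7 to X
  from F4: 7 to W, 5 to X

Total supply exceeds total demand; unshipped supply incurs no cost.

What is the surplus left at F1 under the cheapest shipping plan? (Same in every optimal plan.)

0

Minimum-cost shipments:
  F1–W: 20 crates
  F2–X: 30 crates
  F3–W: 40 crates
  F4–X: 40 crates
Total cost = $670.
F1 ships 20 of its 20, leaving 0.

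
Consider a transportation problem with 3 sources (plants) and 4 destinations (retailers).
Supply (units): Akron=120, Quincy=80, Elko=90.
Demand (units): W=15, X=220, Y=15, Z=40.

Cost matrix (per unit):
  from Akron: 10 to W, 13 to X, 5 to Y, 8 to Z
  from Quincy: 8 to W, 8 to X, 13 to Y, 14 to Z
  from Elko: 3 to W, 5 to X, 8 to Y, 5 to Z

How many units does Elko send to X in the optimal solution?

Solving gives:
  Akron to W: 15 units
  Akron to X: 50 units
  Akron to Y: 15 units
  Akron to Z: 40 units
  Quincy to X: 80 units
  Elko to X: 90 units
Total cost = 2285.
So Elko→X carries 90 units.

90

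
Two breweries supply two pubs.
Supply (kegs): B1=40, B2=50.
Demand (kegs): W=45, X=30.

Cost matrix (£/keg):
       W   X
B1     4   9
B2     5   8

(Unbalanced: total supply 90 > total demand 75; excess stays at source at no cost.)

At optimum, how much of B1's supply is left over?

0

Minimum-cost shipments:
  B1 to W: 40 × £4 = £160
  B2 to W: 5 × £5 = £25
  B2 to X: 30 × £8 = £240
Total cost = £425.
B1 ships 40 of its 40, leaving 0.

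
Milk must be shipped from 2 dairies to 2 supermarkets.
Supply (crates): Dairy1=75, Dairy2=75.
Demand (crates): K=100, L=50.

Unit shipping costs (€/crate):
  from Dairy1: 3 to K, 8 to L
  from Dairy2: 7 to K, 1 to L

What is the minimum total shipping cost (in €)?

450

An optimal shipping plan:
  Dairy1→K: 75 × €3 = €225
  Dairy2→K: 25 × €7 = €175
  Dairy2→L: 50 × €1 = €50
Total = 225 + 175 + 50 = €450.
(Supply check: Dairy1 ships 75; Dairy2 ships 75.)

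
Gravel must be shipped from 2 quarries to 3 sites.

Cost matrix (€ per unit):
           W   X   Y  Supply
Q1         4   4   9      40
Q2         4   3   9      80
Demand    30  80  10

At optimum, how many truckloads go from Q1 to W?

30

Optimal shipments:
  Q1–W: 30 × €4 = €120
  Q1–Y: 10 × €9 = €90
  Q2–X: 80 × €3 = €240
Total cost = €450.
So Q1→W carries 30 truckloads.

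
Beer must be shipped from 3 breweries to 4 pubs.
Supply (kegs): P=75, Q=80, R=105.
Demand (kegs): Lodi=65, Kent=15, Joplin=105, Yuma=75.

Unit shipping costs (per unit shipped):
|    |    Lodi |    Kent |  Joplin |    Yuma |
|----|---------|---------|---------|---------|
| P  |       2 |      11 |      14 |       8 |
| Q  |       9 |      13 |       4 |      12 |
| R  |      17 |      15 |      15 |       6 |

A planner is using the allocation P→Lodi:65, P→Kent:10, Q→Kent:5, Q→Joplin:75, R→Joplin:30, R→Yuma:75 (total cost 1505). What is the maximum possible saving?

45

Current plan cost = 65·2 + 10·11 + 5·13 + 75·4 + 30·15 + 75·6 = 1505.
Optimal plan:
  P→Lodi: 65 × 2 = 130
  P→Kent: 10 × 11 = 110
  Q→Joplin: 80 × 4 = 320
  R→Kent: 5 × 15 = 75
  R→Joplin: 25 × 15 = 375
  R→Yuma: 75 × 6 = 450
Optimal cost = 1460.
Saving = 1505 − 1460 = 45.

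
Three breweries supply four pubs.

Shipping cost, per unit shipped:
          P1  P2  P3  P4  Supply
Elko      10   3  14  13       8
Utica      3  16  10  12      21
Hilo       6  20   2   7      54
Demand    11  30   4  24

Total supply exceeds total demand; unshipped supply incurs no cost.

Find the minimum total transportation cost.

A cheapest plan:
  Elko->P2: 8 × 3 = 24
  Utica->P2: 21 × 16 = 336
  Hilo->P1: 11 × 6 = 66
  Hilo->P2: 1 × 20 = 20
  Hilo->P3: 4 × 2 = 8
  Hilo->P4: 24 × 7 = 168
Total = 24 + 336 + 66 + 20 + 8 + 168 = 622.

622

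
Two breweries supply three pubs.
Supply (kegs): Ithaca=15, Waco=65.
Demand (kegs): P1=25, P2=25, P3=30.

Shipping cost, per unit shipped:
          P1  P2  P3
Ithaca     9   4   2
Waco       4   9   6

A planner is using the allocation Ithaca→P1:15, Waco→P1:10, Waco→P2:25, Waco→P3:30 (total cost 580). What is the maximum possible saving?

150

Current plan cost = 15·9 + 10·4 + 25·9 + 30·6 = 580.
Optimal plan:
  Ithaca→P2: 15 kegs
  Waco→P1: 25 kegs
  Waco→P2: 10 kegs
  Waco→P3: 30 kegs
Optimal cost = 430.
Saving = 580 − 430 = 150.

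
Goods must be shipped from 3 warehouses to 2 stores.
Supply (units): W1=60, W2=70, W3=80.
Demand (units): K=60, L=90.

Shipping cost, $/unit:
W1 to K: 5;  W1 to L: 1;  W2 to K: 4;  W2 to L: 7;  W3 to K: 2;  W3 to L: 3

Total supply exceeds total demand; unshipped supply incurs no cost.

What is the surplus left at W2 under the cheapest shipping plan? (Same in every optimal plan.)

60

Minimum-cost shipments:
  W1 to L: 60 × $1 = $60
  W2 to K: 10 × $4 = $40
  W3 to K: 50 × $2 = $100
  W3 to L: 30 × $3 = $90
Total cost = $290.
W2 ships 10 of its 70, leaving 60.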